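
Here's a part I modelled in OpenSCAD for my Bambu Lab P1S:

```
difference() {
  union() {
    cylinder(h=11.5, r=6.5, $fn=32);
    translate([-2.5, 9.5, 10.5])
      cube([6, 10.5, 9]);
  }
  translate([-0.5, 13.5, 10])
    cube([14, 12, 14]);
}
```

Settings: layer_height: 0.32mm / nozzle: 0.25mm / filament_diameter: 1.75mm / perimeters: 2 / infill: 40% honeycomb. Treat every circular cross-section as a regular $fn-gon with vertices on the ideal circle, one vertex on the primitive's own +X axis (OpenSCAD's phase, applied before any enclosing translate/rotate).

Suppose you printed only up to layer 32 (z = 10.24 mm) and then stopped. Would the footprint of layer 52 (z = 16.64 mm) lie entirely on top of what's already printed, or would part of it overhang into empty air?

part overhangs

Compare the two slices. At z = 10.24: the r=6.5 cylinder gives a regular 32-gon of circumradius 6.5 (constant along its height) (area = (32/2)·6.500²·sin(360°/32) = 131.88 mm²); the cube at (-2.5, 9.5) is absent (z outside [10.5, 19.5]); Taking the union: only the r=6.5 cylinder is present, so the union is just that shape — area = 131.88 mm²; the 14×12 cube at (-0.5, 13.5) contributes its full rectangle (area 168.00 mm²); Taking the first minus the rest: starting from the result so far (131.88 mm²), the 14×12 cube at (-0.5, 13.5) misses the remaining region (no effect) — area = 131.88 mm². At z = 16.64: the cylinder is absent (z outside [0, 11.5]); the 6×10.5 cube at (-2.5, 9.5) contributes its full rectangle (area 63.00 mm²); Taking the union: only the 6×10.5 cube at (-2.5, 9.5) is present, so the union is just that shape — area = 63.00 mm²; the cube at (-0.5, 13.5) (footprint 14×12) is included at this height (area 168.00 mm²); After the difference (first − rest): starting from that combined region (63.00 mm²), the 14×12 cube at (-0.5, 13.5) partially overlaps it — only the 26.00 mm² overlap (of its 168.00 mm²) is removed, clipping the outline — area = 37.00 mm². Checking containment: at z = 16.64 the cross-section extends beyond the z = 10.24 cross-section by about 37.00 mm².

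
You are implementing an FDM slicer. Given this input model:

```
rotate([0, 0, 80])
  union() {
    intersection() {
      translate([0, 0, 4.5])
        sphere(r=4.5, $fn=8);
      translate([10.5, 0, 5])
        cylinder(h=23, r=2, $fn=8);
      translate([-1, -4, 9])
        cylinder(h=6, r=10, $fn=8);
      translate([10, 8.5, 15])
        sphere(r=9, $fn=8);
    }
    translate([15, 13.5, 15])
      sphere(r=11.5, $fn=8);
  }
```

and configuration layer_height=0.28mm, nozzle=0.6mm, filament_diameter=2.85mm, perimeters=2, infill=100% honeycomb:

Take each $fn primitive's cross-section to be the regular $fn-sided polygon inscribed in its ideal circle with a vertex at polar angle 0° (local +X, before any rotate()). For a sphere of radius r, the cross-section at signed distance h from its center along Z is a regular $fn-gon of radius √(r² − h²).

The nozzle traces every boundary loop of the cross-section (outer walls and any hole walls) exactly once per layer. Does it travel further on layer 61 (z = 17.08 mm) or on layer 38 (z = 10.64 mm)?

Layer 61 (z = 17.08): the sphere is not intersected at this z (|z−center|=12.580 > r=4.5); the cylinder at (10.5, 0): section is a regular 8-gon, circumradius r=2 (perimeter = 2·8·2.000·sin(180°/8) = 12.25 mm); the cylinder at (-1, -4) is absent (z outside [9, 15]); the r=9 sphere at (10, 8.5) slices to a regular 8-gon of circumradius 8.756 (√(r²−h²) with h=2.08 from center) (perimeter = 2·8·8.756·sin(180°/8) = 53.61 mm); Keeping only the common overlap: at least one operand is absent at this height, so nothing remains; the sphere at (15, 13.5): section is a regular 8-gon, circumradius = √(r²−h²) = √(11.5²−2.08²) = 11.310 (perimeter = 2·8·11.310·sin(180°/8) = 69.25 mm); Combining (union): only the r=11.5 sphere at (15, 13.5) is present, so the union is just that shape — boundary = 69.25 mm; (rotated 80° about Z; rotation is an isometry so areas/perimeters/island counts are preserved). So its perimeter = 69.25 mm. Layer 38 (z = 10.64): the sphere is not intersected at this z (|z−center|=6.140 > r=4.5); the cylinder at (10.5, 0): section is a regular 8-gon, circumradius r=2 (perimeter = 2·8·2.000·sin(180°/8) = 12.25 mm); the r=10 cylinder at (-1, -4) gives a regular 8-gon of circumradius 10 (constant along its height) (perimeter = 2·8·10.000·sin(180°/8) = 61.23 mm); the r=9 sphere at (10, 8.5) slices to a regular 8-gon of circumradius 7.873 (√(r²−h²) with h=4.36 from center) (perimeter = 2·8·7.873·sin(180°/8) = 48.21 mm); Taking the intersection: at least one operand is absent at this height, so nothing remains; the r=11.5 sphere at (15, 13.5) slices to a regular 8-gon of circumradius 10.641 (√(r²−h²) with h=4.36 from center) (perimeter = 2·8·10.641·sin(180°/8) = 65.16 mm); Taking the union: only the r=11.5 sphere at (15, 13.5) is present, so the union is just that shape — boundary = 65.16 mm; (whole slice rotated 80° about Z — lengths, areas and connectivity unchanged). So its perimeter = 65.16 mm. Layer 61 is larger (69.25 vs 65.16 mm).

layer 61 (z = 17.08 mm)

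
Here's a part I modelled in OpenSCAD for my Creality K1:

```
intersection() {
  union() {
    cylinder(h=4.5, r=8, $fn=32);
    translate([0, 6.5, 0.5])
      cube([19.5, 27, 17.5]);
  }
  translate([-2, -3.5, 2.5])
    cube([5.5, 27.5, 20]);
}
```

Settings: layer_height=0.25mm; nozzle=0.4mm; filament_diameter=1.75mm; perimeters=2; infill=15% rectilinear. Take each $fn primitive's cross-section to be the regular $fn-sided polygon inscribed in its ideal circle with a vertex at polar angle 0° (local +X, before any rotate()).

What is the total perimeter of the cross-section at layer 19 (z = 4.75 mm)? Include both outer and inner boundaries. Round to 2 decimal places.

42.00 mm

At z = 4.75 mm: the cylinder is not intersected at this z (z outside [0, 4.5]); the cube at (0, 6.5) (footprint 19.5×27) is included at this height (perimeter 93.00 mm); Combining (union): only the 19.5×27 cube at (0, 6.5) is present, so the union is just that shape — boundary = 93.00 mm; the 5.5×27.5 cube at (-2, -3.5) contributes its full rectangle (perimeter 66.00 mm); Keeping only the common overlap: the 5.5×27.5 cube at (-2, -3.5) partially overlaps the result so far; clipping to the common part keeps 61.25 mm² — boundary = 42.00 mm. Overall, the cross-section is a single solid region. Total boundary length (outer) = 42.00 mm.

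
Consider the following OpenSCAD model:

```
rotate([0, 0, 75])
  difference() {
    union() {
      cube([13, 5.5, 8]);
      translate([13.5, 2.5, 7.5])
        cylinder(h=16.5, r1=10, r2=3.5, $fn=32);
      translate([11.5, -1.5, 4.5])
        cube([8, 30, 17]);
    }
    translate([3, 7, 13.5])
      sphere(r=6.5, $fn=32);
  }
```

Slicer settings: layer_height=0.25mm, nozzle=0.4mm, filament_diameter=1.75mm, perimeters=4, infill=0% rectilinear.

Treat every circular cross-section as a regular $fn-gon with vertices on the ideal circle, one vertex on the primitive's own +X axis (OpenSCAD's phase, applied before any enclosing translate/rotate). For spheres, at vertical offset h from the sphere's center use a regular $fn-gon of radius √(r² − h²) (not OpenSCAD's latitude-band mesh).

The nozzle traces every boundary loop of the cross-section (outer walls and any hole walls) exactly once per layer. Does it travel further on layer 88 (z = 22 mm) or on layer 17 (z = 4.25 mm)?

layer 17 (z = 4.25 mm)

Layer 88 (z = 22): the cube is not intersected at this z (z outside [0, 8]); the cone at (13.5, 2.5) contributes a regular 32-gon of circumradius 4.288 (interpolated between r1=10 and r2=3.5 at t=0.879) (perimeter = 2·32·4.288·sin(180°/32) = 26.90 mm); the cube at (11.5, -1.5) is absent (z outside [4.5, 21.5]); Merging all regions: only the cone at (13.5, 2.5) is present, so the union is just that shape — boundary = 26.90 mm; the sphere at (3, 7) does not reach this height (|z−center|=8.500 > r=6.5); Subtracting the remaining from the first: none of the subtracted shapes is present at this height, so that combined region is unchanged — boundary = 26.90 mm; (whole slice rotated 75° about Z — lengths, areas and connectivity unchanged). So its perimeter = 26.90 mm. Layer 17 (z = 4.25): the 13×5.5 cube contributes its full rectangle (perimeter 37.00 mm); the cone at (13.5, 2.5) is absent (z outside [7.5, 24]); the cube at (11.5, -1.5) is not intersected at this z (z outside [4.5, 21.5]); Taking the union: only the 13×5.5 cube is present, so the union is just that shape — boundary = 37.00 mm; the sphere at (3, 7) is not intersected at this z (|z−center|=9.250 > r=6.5); Subtracting the remaining from the first: none of the subtracted shapes is present at this height, so the result so far is unchanged — boundary = 37.00 mm; (rotated 75° about Z; rotation is an isometry so areas/perimeters/island counts are preserved). So its perimeter = 37.00 mm. Layer 17 is larger (37.00 vs 26.90 mm).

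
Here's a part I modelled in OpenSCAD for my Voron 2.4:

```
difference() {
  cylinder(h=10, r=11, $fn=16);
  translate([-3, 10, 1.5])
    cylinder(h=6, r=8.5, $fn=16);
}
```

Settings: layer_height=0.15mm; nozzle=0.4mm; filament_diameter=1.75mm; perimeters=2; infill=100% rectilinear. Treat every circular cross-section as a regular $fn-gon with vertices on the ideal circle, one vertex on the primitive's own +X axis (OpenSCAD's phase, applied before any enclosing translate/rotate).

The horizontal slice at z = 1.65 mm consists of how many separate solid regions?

1

At z = 1.65 mm: the r=11 cylinder contributes a regular 16-gon of circumradius 11; the cylinder at (-3, 10): section is a regular 16-gon, circumradius r=8.5; After the difference (first − rest): starting from the r=11 cylinder, the r=8.5 cylinder at (-3, 10) partially overlaps it — only the 98.68 mm² overlap (of its 221.19 mm²) is removed, clipping the outline — 1 connected region. The result has 1 disconnected region.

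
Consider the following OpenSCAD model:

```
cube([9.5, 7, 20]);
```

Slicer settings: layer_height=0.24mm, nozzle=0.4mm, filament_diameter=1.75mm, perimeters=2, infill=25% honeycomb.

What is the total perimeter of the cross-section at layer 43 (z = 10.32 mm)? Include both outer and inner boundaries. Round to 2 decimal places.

33.00 mm

At z = 10.32 mm: the cube is present — its section is the full 9.5×7 rectangle (perimeter 33.00 mm). Overall, the cross-section is a single solid region. Total boundary length (outer) = 33.00 mm.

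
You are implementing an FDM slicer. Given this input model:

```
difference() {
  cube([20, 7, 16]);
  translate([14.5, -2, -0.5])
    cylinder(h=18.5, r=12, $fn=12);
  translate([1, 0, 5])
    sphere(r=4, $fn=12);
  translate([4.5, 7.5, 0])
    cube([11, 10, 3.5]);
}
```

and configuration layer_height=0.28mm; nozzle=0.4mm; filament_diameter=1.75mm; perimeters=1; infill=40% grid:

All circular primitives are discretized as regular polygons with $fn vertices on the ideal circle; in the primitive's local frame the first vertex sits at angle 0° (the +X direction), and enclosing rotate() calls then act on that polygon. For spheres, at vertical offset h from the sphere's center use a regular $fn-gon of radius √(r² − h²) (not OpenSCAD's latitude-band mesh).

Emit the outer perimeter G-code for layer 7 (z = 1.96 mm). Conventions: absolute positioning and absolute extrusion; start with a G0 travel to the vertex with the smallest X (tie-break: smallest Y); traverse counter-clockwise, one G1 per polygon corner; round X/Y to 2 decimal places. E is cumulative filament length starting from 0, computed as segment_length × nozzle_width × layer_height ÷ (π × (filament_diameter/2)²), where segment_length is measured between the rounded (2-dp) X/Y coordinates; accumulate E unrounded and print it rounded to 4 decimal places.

G0 X0.00 Y2.33 Z1.96
G1 X1.00 Y2.60 E0.0482
G1 X2.30 Y2.25 E0.1109
G1 X3.25 Y1.30 E0.1735
G1 X3.32 Y1.05 E0.1856
G1 X4.11 Y4.00 E0.3278
G1 X7.11 Y7.00 E0.5253
G1 X0.00 Y7.00 E0.8564
G1 X0.00 Y2.33 E1.0739

At z = 1.96 mm: the cube (footprint 20×7) is included at this height; the cylinder at (14.5, -2): section is a regular 12-gon, circumradius r=12; the r=4 sphere at (1, 0) slices to a regular 12-gon of circumradius 2.600 (√(r²−h²) with h=3.04 from center); the cube at (4.5, 7.5) (footprint 11×10) is included at this height; Taking the first minus the rest: starting from the 20×7 cube, the r=12 cylinder at (14.5, -2) partially overlaps it — only the 108.89 mm² overlap (of its 432.00 mm²) is removed, clipping the outline; the r=4 sphere at (1, 0) partially overlaps it — only the 7.24 mm² overlap (of its 20.28 mm²) is removed, clipping the outline; the 11×10 cube at (4.5, 7.5) misses the remaining region (no effect) — 1 connected region. The outline is a single polygon with 8 vertices. Extrusion per mm of travel: 0.4 × 0.28 / (π × 0.875²) = 0.046564. Accumulating E over each segment gives final E = 1.0739.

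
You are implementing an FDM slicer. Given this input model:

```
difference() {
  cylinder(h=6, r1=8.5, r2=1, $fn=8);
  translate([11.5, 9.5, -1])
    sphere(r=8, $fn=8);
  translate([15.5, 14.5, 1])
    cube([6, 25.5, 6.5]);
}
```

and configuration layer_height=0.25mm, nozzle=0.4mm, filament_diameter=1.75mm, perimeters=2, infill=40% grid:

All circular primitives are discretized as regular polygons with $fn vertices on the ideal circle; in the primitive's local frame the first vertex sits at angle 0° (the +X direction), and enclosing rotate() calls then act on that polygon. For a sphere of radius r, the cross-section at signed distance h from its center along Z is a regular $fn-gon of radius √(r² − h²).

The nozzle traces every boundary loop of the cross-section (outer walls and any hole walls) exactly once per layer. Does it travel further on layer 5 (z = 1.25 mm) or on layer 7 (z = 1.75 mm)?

Layer 5 (z = 1.25): the cone contributes a regular 8-gon of circumradius 6.938 (interpolated between r1=8.5 and r2=1 at t=0.208) (perimeter = 2·8·6.938·sin(180°/8) = 42.48 mm); the sphere at (11.5, 9.5): section is a regular 8-gon, circumradius = √(r²−h²) = √(8²−2.25²) = 7.677 (perimeter = 2·8·7.677·sin(180°/8) = 47.01 mm); the cube at (15.5, 14.5) (footprint 6×25.5) is included at this height (perimeter 63.00 mm); Taking the first minus the rest: starting from the cone, the r=8 sphere at (11.5, 9.5) misses the remaining region (no effect); the 6×25.5 cube at (15.5, 14.5) misses the remaining region (no effect) — boundary = 42.48 mm. So its perimeter = 42.48 mm. Layer 7 (z = 1.75): the cone (r1=8.5→r2=1) has section circumradius 6.312 here — a regular 8-gon (perimeter = 2·8·6.312·sin(180°/8) = 38.65 mm); the r=8 sphere at (11.5, 9.5) slices to a regular 8-gon of circumradius 7.512 (√(r²−h²) with h=2.75 from center) (perimeter = 2·8·7.512·sin(180°/8) = 46.00 mm); the cube at (15.5, 14.5) is present — its section is the full 6×25.5 rectangle (perimeter 63.00 mm); Taking the first minus the rest: starting from the cone, the r=8 sphere at (11.5, 9.5) misses the remaining region (no effect); the 6×25.5 cube at (15.5, 14.5) misses the remaining region (no effect) — boundary = 38.65 mm. So its perimeter = 38.65 mm. Layer 5 is larger (42.48 vs 38.65 mm).

layer 5 (z = 1.25 mm)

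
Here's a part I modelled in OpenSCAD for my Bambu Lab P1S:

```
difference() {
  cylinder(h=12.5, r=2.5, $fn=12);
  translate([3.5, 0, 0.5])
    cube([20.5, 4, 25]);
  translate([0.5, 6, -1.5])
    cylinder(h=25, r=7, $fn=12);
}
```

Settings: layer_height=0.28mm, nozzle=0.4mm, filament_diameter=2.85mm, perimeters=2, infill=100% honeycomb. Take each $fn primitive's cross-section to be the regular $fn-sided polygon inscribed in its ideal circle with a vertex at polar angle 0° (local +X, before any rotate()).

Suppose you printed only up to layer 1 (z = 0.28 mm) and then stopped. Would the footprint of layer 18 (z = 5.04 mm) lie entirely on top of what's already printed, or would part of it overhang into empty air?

Compare the two slices. At z = 0.28: the r=2.5 cylinder gives a regular 12-gon of circumradius 2.5 (constant along its height) (area = (12/2)·2.500²·sin(360°/12) = 18.75 mm²); the cube at (3.5, 0) does not reach this height (z outside [0.5, 25.5]); the r=7 cylinder at (0.5, 6) gives a regular 12-gon of circumradius 7 (constant along its height) (area = (12/2)·7.000²·sin(360°/12) = 147.00 mm²); After the difference (first − rest): starting from the r=2.5 cylinder (18.75 mm²), the r=7 cylinder at (0.5, 6) partially overlaps it — only the 12.60 mm² overlap (of its 147.00 mm²) is removed, clipping the outline — area = 6.15 mm². At z = 5.04: the cylinder: section is a regular 12-gon, circumradius r=2.5 (area = (12/2)·2.500²·sin(360°/12) = 18.75 mm²); the cube at (3.5, 0) is present — its section is the full 20.5×4 rectangle (area 82.00 mm²); the cylinder at (0.5, 6): section is a regular 12-gon, circumradius r=7 (area = (12/2)·7.000²·sin(360°/12) = 147.00 mm²); After the difference (first − rest): starting from the r=2.5 cylinder (18.75 mm²), the 20.5×4 cube at (3.5, 0) misses the remaining region (no effect); the r=7 cylinder at (0.5, 6) partially overlaps it — only the 12.60 mm² overlap (of its 147.00 mm²) is removed, clipping the outline — area = 6.15 mm². Checking containment: the cross-section at z = 5.04 is a subset of the cross-section at z = 0.28.

entirely on top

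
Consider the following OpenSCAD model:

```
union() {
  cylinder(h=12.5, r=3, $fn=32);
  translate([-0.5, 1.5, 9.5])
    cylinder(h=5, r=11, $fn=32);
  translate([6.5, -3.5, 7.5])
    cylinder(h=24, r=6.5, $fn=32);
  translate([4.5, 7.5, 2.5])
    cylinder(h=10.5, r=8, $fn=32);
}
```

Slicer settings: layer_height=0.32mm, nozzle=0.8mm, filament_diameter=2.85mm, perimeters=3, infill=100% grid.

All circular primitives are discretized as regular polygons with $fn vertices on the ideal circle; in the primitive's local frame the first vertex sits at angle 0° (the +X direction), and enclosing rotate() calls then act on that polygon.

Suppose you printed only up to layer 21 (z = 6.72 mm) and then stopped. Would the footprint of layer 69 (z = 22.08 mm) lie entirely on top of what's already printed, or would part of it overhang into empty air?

part overhangs

Compare the two slices. At z = 6.72: the r=3 cylinder gives a regular 32-gon of circumradius 3 (constant along its height) (area = (32/2)·3.000²·sin(360°/32) = 28.09 mm²); the cylinder at (-0.5, 1.5) is not intersected at this z (z outside [9.5, 14.5]); the cylinder at (6.5, -3.5) is not intersected at this z (z outside [7.5, 31.5]); the r=8 cylinder at (4.5, 7.5) gives a regular 32-gon of circumradius 8 (constant along its height) (area = (32/2)·8.000²·sin(360°/32) = 199.77 mm²); Taking the union: the regions partially overlap — summed areas 227.87 mm² minus the doubly-counted overlap 8.54 mm² gives 219.33 mm² — area = 219.33 mm². At z = 22.08: the cylinder is absent (z outside [0, 12.5]); the cylinder at (-0.5, 1.5) does not reach this height (z outside [9.5, 14.5]); the r=6.5 cylinder at (6.5, -3.5) gives a regular 32-gon of circumradius 6.5 (constant along its height) (area = (32/2)·6.500²·sin(360°/32) = 131.88 mm²); the cylinder at (4.5, 7.5) is not intersected at this z (z outside [2.5, 13]); Combining (union): only the r=6.5 cylinder at (6.5, -3.5) is present, so the union is just that shape — area = 131.88 mm². Checking containment: at z = 22.08 the cross-section extends beyond the z = 6.72 cross-section by about 105.87 mm².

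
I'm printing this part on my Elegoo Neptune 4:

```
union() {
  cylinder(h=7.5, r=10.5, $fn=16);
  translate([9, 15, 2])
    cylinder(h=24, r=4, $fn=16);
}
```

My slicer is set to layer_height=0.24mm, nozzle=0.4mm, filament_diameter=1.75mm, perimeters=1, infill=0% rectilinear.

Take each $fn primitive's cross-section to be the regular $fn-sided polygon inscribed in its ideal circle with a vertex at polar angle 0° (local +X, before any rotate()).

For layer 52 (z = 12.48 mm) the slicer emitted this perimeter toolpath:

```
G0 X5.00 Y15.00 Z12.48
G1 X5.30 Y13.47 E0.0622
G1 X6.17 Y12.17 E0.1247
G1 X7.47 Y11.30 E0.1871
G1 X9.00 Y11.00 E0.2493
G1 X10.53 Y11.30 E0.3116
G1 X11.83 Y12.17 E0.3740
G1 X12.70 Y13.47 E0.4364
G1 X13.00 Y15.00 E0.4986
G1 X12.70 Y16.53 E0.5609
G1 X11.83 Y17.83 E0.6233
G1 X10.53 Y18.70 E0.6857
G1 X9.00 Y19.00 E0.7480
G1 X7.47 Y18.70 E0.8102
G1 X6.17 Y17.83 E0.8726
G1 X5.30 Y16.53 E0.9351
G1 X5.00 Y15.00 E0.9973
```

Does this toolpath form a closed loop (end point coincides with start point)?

Start point (G0): (5.00, 15.00). End point (last G1): the path returns to the start — closed.

yes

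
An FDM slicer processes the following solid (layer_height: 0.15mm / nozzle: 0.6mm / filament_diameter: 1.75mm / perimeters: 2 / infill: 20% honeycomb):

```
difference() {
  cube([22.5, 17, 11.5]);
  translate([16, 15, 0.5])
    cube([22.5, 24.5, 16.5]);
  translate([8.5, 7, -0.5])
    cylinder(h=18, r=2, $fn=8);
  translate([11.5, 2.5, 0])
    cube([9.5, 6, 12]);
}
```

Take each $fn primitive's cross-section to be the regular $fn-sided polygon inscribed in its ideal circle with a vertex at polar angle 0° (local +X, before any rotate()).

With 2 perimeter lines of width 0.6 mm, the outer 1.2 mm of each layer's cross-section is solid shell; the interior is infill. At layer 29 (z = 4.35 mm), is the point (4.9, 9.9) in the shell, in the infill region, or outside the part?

infill

At z = 4.35 mm: the cube is present — its section is the full 22.5×17 rectangle; the cube at (16, 15) is present — its section is the full 22.5×24.5 rectangle; the cylinder at (8.5, 7): section is a regular 8-gon, circumradius r=2; the 9.5×6 cube at (11.5, 2.5) contributes its full rectangle; After the difference (first − rest): starting from the 22.5×17 cube, the 22.5×24.5 cube at (16, 15) partially overlaps it — only the 13.00 mm² overlap (of its 551.25 mm²) is removed, clipping the outline; the r=2 cylinder at (8.5, 7) lies wholly inside it (removes its full 11.31 mm² and its 12.25 mm outline becomes a hole wall); the 9.5×6 cube at (11.5, 2.5) lies wholly inside it (removes its full 57.00 mm² and its 31.00 mm outline becomes a hole wall) — 1 connected region with 2 holes. Overall, the cross-section is one region with 2 holes. The nearest boundary edge runs (8.50, 9.00)→(7.09, 8.41); distance from the point to it = 2.64 mm. The point is inside the cross-section and 2.64 mm from the nearest boundary — more than the 1.2 mm shell width (2 × 0.6), so it's in the infill interior.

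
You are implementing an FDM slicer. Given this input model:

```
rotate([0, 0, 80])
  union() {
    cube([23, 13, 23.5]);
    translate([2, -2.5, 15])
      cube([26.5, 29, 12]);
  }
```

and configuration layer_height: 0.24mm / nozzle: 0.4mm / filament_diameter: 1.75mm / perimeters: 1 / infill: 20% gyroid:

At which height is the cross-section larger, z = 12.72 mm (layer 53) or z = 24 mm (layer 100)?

Layer 53 (z = 12.72): the cube (footprint 23×13) is included at this height (area 299.00 mm²); the cube at (2, -2.5) does not reach this height (z outside [15, 27]); Merging all regions: only the 23×13 cube is present, so the union is just that shape — area = 299.00 mm²; (whole slice rotated 80° about Z — lengths, areas and connectivity unchanged). So its area = 299.00 mm². Layer 100 (z = 24): the cube does not reach this height (z outside [0, 23.5]); the cube at (2, -2.5) (footprint 26.5×29) is included at this height (area 768.50 mm²); Taking the union: only the 26.5×29 cube at (2, -2.5) is present, so the union is just that shape — area = 768.50 mm²; (rotated 80° about Z; rotation is an isometry so areas/perimeters/island counts are preserved). So its area = 768.50 mm². Layer 100 is larger (768.50 vs 299.00 mm²).

layer 100 (z = 24 mm)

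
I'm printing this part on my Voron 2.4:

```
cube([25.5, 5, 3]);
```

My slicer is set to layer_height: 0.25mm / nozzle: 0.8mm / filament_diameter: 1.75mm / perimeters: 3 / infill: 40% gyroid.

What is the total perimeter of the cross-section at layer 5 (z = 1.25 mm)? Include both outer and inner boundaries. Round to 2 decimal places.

At z = 1.25 mm: the cube is present — its section is the full 25.5×5 rectangle (perimeter 61.00 mm). Overall, the cross-section is a single solid region. Total boundary length (outer) = 61.00 mm.

61.00 mm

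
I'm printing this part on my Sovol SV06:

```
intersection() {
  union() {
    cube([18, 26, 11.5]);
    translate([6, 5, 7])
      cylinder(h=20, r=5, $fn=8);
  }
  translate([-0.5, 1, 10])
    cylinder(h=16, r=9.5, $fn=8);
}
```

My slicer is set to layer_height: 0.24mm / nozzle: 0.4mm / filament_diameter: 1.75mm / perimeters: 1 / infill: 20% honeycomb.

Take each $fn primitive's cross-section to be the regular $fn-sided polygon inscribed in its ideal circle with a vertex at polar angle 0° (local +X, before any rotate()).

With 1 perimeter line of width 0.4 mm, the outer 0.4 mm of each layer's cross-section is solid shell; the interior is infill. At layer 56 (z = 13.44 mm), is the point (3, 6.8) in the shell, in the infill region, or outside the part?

At z = 13.44 mm: the cube is absent (z outside [0, 11.5]); the cylinder at (6, 5): section is a regular 8-gon, circumradius r=5; Taking the union: only the r=5 cylinder at (6, 5) is present, so the union is just that shape — 1 connected region; the r=9.5 cylinder at (-0.5, 1) contributes a regular 8-gon of circumradius 9.5; Keeping only the common overlap: the r=9.5 cylinder at (-0.5, 1) partially overlaps the result so far; clipping to the common part keeps 44.42 mm² — 1 connected region. Overall, the cross-section is a single solid region. The nearest boundary edge runs (1.00, 5.00)→(2.46, 8.54); distance from the point to it = 1.16 mm. The point is inside the cross-section and 1.16 mm from the nearest boundary — more than the 0.4 mm shell width (1 × 0.4), so it's in the infill interior.

infill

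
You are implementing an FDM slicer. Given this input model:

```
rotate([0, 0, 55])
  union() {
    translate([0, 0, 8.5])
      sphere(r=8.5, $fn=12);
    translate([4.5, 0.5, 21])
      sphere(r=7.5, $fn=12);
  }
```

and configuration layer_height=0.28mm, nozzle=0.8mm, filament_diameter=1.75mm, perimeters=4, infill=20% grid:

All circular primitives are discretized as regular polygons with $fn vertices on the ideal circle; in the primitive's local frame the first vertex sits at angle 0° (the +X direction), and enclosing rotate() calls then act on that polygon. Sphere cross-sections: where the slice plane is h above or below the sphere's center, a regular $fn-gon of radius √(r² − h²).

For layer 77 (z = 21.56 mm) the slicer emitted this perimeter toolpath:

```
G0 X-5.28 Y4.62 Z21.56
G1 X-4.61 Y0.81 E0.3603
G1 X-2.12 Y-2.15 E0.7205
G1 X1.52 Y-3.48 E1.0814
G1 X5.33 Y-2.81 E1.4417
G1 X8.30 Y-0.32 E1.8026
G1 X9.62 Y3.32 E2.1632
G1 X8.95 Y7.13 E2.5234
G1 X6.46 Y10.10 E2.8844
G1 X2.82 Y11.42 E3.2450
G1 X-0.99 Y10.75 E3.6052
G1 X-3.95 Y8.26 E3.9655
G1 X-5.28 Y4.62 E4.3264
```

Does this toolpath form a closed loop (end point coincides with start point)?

Start point (G0): (-5.28, 4.62). End point (last G1): the path returns to the start — closed.

yes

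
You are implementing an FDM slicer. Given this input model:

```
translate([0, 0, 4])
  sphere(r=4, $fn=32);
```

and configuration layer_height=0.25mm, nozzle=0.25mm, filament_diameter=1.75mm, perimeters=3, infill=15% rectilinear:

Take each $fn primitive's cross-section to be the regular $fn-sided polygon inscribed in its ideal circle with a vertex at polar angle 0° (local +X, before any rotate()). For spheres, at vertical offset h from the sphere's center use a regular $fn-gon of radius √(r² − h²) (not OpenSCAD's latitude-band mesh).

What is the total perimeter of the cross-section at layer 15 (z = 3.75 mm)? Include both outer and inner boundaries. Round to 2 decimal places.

25.04 mm

At z = 3.75 mm: the r=4 sphere slices to a regular 32-gon of circumradius 3.992 (√(r²−h²) with h=0.25 from center) (perimeter = 2·32·3.992·sin(180°/32) = 25.04 mm). Overall, the cross-section is a single solid region. Total boundary length (outer) = 25.04 mm.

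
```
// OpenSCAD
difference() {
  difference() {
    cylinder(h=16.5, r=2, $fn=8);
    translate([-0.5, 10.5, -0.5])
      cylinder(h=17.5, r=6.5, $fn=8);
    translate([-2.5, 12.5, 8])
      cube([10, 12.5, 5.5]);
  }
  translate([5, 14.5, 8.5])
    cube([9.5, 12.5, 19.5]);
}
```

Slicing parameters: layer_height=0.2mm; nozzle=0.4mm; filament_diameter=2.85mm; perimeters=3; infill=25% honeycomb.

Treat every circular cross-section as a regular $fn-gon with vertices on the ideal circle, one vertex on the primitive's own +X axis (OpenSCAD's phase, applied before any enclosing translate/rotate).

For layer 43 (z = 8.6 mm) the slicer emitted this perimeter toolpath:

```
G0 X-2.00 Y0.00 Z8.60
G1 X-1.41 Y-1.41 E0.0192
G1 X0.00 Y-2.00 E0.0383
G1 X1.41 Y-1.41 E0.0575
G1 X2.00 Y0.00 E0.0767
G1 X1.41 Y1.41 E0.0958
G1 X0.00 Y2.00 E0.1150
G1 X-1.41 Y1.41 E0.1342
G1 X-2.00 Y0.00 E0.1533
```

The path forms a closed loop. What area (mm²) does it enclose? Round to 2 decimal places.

11.28 mm²

Apply the shoelace formula to the sequence of (X, Y) vertices; enclosed area = 11.28 mm².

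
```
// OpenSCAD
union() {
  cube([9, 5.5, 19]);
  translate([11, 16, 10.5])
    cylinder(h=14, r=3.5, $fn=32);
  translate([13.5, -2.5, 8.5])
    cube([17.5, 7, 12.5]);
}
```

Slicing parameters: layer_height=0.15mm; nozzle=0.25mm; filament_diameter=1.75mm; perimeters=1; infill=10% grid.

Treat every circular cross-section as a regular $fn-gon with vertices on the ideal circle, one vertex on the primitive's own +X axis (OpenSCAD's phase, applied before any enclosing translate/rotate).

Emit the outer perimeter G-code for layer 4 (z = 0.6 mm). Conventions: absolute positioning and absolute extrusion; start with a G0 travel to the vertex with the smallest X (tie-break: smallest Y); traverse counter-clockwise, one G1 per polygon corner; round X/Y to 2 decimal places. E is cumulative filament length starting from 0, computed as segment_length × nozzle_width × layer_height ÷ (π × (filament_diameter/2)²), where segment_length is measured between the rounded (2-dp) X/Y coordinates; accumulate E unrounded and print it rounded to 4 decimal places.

At z = 0.6 mm: the cube (footprint 9×5.5) is included at this height; the cylinder at (11, 16) is absent (z outside [10.5, 24.5]); the cube at (13.5, -2.5) does not reach this height (z outside [8.5, 21]); Merging all regions: only the 9×5.5 cube is present, so the union is just that shape — 1 connected region. The outline is a single polygon with 4 vertices. Extrusion per mm of travel: 0.25 × 0.15 / (π × 0.875²) = 0.015591. Accumulating E over each segment gives final E = 0.4521.

G0 X0.00 Y0.00 Z0.60
G1 X9.00 Y0.00 E0.1403
G1 X9.00 Y5.50 E0.2261
G1 X0.00 Y5.50 E0.3664
G1 X0.00 Y0.00 E0.4521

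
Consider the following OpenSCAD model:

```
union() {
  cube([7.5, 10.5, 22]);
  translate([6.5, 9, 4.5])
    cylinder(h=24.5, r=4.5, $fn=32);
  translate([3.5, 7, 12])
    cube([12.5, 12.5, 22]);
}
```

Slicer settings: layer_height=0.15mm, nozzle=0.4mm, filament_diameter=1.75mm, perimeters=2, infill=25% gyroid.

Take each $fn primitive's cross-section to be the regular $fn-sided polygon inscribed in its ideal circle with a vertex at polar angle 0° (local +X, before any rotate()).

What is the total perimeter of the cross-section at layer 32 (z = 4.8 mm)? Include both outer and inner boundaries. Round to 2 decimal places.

At z = 4.8 mm: the 7.5×10.5 cube contributes its full rectangle (perimeter 36.00 mm); the r=4.5 cylinder at (6.5, 9) gives a regular 32-gon of circumradius 4.5 (constant along its height) (perimeter = 2·32·4.500·sin(180°/32) = 28.23 mm); the cube at (3.5, 7) is absent (z outside [12, 34]); Merging all regions: the regions partially overlap (shared area 28.35 mm²), so the edge portions inside another operand are dropped and the merged outline is re-measured after clipping — boundary = 43.53 mm. Overall, the cross-section is a single solid region. Total boundary length (outer) = 43.53 mm.

43.53 mm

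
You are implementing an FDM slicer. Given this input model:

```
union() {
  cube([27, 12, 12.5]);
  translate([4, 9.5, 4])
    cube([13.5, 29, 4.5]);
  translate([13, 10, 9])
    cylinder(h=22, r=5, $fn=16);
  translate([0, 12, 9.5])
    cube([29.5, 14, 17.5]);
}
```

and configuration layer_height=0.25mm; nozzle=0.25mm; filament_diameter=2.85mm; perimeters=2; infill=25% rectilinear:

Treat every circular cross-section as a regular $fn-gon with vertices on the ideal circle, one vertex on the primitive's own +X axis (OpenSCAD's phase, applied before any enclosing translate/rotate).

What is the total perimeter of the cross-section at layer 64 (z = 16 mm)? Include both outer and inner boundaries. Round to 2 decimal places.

97.59 mm

At z = 16 mm: the cube is not intersected at this z (z outside [0, 12.5]); the cube at (4, 9.5) is not intersected at this z (z outside [4, 8.5]); the r=5 cylinder at (13, 10) gives a regular 16-gon of circumradius 5 (constant along its height) (perimeter = 2·16·5.000·sin(180°/16) = 31.21 mm); the 29.5×14 cube at (0, 12) contributes its full rectangle (perimeter 87.00 mm); Combining (union): the regions partially overlap (shared area 19.07 mm²), so the edge portions inside another operand are dropped and the merged outline is re-measured after clipping — boundary = 97.59 mm. Overall, the cross-section is a single solid region. Total boundary length (outer) = 97.59 mm.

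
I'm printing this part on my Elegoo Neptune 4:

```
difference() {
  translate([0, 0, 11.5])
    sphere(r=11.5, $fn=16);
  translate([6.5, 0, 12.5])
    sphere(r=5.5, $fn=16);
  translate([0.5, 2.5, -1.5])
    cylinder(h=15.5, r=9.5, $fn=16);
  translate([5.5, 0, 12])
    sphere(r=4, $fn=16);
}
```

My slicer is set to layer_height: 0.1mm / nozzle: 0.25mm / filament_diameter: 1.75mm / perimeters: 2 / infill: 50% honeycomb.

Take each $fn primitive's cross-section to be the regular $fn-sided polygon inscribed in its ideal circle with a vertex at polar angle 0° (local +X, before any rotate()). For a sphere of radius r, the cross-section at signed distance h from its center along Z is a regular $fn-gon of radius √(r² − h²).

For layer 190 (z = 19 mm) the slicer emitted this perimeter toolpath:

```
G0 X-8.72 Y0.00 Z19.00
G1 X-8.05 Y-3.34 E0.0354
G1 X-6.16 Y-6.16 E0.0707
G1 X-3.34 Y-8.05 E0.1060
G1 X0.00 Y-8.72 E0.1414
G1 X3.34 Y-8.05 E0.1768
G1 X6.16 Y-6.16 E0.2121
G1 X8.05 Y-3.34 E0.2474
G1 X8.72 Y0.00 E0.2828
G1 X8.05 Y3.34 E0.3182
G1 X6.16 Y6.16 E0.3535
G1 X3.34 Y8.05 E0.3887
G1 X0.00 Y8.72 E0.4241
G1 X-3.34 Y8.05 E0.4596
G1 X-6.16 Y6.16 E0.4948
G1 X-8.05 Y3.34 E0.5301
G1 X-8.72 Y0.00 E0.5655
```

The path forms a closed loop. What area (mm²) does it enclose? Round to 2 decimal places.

232.55 mm²

Apply the shoelace formula to the sequence of (X, Y) vertices; enclosed area = 232.55 mm².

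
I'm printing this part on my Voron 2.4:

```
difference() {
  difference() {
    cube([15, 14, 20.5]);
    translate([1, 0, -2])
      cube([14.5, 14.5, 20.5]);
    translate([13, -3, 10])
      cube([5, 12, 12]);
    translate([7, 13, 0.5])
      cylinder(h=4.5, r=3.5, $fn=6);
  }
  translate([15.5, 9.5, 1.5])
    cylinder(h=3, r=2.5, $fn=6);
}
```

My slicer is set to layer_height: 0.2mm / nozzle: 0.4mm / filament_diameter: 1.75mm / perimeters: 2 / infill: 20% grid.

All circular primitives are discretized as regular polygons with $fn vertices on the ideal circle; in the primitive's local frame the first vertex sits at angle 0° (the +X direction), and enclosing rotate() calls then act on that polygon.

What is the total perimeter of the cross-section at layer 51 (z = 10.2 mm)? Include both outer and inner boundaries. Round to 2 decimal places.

At z = 10.2 mm: the cube (footprint 15×14) is included at this height (perimeter 58.00 mm); the 14.5×14.5 cube at (1, 0) contributes its full rectangle (perimeter 58.00 mm); the 5×12 cube at (13, -3) contributes its full rectangle (perimeter 34.00 mm); the cylinder at (7, 13) is absent (z outside [0.5, 5]); After the difference (first − rest): starting from the 15×14 cube, the 14.5×14.5 cube at (1, 0) partially overlaps it — only the 196.00 mm² overlap (of its 210.25 mm²) is removed, clipping the outline; the 5×12 cube at (13, -3) misses the remaining region (no effect) — boundary = 30.00 mm; the cylinder at (15.5, 9.5) does not reach this height (z outside [1.5, 4.5]); Taking the first minus the rest: none of the subtracted shapes is present at this height, so that combined region is unchanged — boundary = 30.00 mm. Overall, the cross-section is a single solid region. Total boundary length (outer) = 30.00 mm.

30.00 mm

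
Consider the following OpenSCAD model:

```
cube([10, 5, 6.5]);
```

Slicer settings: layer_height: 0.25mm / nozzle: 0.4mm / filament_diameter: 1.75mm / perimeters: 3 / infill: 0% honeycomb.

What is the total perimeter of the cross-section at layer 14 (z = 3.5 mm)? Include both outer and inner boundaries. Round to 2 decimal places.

30.00 mm

At z = 3.5 mm: the cube is present — its section is the full 10×5 rectangle (perimeter 30.00 mm). Overall, the cross-section is a single solid region. Total boundary length (outer) = 30.00 mm.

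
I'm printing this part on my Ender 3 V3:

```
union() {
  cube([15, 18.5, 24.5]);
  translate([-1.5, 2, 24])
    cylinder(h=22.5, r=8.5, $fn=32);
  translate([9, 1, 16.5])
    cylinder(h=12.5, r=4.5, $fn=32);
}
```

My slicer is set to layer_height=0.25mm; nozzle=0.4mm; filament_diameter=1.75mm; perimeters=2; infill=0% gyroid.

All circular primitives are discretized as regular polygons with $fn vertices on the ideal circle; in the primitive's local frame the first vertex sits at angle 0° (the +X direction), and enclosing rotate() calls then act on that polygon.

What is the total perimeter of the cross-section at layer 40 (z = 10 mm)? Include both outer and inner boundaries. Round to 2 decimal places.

At z = 10 mm: the 15×18.5 cube contributes its full rectangle (perimeter 67.00 mm); the cylinder at (-1.5, 2) is not intersected at this z (z outside [24, 46.5]); the cylinder at (9, 1) is absent (z outside [16.5, 29]); Combining (union): only the 15×18.5 cube is present, so the union is just that shape — boundary = 67.00 mm. Overall, the cross-section is a single solid region. Total boundary length (outer) = 67.00 mm.

67.00 mm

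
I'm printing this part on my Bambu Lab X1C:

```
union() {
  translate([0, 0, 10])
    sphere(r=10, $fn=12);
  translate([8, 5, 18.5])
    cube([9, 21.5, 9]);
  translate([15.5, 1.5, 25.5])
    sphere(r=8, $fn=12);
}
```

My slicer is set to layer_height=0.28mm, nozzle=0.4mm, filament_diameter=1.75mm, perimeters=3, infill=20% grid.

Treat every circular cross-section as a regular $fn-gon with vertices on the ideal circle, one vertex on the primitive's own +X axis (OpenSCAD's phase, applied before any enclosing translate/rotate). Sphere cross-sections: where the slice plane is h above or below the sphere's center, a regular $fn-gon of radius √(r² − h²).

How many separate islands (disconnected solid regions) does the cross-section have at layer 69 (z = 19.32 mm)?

2

At z = 19.32 mm: the r=10 sphere contributes a regular 12-gon of circumradius √(10²−9.32²) = 3.625; the 9×21.5 cube at (8, 5) contributes its full rectangle; the sphere at (15.5, 1.5): section is a regular 12-gon, circumradius = √(r²−h²) = √(8²−6.18²) = 5.080; Taking the union: the regions partially overlap (shared area 5.62 mm²), so overlapping operands fuse into one piece — 2 connected regions. Overall, the cross-section has 2 separate islands. Island count = 2.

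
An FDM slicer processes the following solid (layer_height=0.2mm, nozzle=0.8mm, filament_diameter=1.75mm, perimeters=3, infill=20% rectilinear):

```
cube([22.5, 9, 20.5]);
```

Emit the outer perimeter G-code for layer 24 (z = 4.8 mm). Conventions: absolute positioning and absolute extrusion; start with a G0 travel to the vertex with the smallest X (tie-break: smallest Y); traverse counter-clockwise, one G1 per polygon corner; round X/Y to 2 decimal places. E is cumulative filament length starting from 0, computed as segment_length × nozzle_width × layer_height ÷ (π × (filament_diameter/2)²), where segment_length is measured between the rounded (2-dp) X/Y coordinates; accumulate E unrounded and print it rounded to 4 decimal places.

G0 X0.00 Y0.00 Z4.80
G1 X22.50 Y0.00 E1.4967
G1 X22.50 Y9.00 E2.0954
G1 X0.00 Y9.00 E3.5921
G1 X0.00 Y0.00 E4.1908

At z = 4.8 mm: the cube (footprint 22.5×9) is included at this height. The outline is a single polygon with 4 vertices. Extrusion per mm of travel: 0.8 × 0.2 / (π × 0.875²) = 0.066520. Accumulating E over each segment gives final E = 4.1908.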